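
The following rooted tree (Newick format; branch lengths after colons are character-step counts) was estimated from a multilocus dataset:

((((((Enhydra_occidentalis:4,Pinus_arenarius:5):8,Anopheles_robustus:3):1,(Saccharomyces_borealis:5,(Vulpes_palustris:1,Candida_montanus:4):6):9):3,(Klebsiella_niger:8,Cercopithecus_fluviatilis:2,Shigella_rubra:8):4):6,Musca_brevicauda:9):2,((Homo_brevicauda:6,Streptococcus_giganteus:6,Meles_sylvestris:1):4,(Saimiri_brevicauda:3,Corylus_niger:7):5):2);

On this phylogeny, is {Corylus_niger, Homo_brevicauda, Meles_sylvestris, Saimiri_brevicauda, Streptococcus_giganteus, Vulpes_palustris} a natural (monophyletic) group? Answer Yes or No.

No

The MRCA of the listed taxa is the root, so the smallest clade containing them is the whole tree.
That clade also contains Anopheles_robustus, Candida_montanus, Cercopithecus_fluviatilis, Enhydra_occidentalis, Klebsiella_niger, Musca_brevicauda, Pinus_arenarius, Saccharomyces_borealis, Shigella_rubra, which are not in the proposed group, so the group is not monophyletic.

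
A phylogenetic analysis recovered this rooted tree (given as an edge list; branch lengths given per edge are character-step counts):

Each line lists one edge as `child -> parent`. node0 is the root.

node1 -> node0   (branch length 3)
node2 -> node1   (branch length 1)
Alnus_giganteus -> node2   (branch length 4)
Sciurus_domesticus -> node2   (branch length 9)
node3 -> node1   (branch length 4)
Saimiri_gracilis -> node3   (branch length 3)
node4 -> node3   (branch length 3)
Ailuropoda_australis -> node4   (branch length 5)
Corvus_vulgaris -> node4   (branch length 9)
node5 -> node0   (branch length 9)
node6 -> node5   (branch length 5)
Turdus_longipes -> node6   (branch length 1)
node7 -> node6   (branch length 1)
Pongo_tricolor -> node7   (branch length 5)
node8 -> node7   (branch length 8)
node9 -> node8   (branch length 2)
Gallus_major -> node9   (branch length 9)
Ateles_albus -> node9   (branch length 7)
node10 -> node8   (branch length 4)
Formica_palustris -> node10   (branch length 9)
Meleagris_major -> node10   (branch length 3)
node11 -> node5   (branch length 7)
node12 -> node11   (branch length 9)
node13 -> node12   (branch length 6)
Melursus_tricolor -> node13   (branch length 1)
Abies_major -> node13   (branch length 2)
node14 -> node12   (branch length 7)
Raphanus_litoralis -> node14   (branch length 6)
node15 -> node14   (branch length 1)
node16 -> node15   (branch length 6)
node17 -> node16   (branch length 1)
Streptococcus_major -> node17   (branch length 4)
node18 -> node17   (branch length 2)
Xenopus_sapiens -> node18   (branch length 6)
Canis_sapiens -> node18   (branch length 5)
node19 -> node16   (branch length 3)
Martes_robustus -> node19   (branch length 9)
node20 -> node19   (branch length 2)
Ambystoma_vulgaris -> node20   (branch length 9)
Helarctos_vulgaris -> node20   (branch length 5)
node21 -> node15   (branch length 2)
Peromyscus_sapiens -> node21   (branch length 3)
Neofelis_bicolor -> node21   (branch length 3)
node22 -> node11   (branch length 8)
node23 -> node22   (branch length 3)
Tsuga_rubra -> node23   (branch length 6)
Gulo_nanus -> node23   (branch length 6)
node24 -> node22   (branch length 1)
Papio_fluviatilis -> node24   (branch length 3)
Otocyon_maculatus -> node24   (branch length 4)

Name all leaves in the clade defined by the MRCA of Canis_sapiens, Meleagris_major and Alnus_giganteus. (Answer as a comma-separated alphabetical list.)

Abies_major, Ailuropoda_australis, Alnus_giganteus, Ambystoma_vulgaris, Ateles_albus, Canis_sapiens, Corvus_vulgaris, Formica_palustris, Gallus_major, Gulo_nanus, Helarctos_vulgaris, Martes_robustus, Meleagris_major, Melursus_tricolor, Neofelis_bicolor, Otocyon_maculatus, Papio_fluviatilis, Peromyscus_sapiens, Pongo_tricolor, Raphanus_litoralis, Saimiri_gracilis, Sciurus_domesticus, Streptococcus_major, Tsuga_rubra, Turdus_longipes, Xenopus_sapiens

Tracing Canis_sapiens: it sits inside (Xenopus_sapiens,Canis_sapiens).
Tracing Meleagris_major: it sits inside (Formica_palustris,Meleagris_major).
Tracing Alnus_giganteus: it sits inside (Alnus_giganteus,Sciurus_domesticus).
The smallest clade enclosing all 3 is the whole tree (their MRCA is the root), so the answer is all 26 tips in alphabetical order.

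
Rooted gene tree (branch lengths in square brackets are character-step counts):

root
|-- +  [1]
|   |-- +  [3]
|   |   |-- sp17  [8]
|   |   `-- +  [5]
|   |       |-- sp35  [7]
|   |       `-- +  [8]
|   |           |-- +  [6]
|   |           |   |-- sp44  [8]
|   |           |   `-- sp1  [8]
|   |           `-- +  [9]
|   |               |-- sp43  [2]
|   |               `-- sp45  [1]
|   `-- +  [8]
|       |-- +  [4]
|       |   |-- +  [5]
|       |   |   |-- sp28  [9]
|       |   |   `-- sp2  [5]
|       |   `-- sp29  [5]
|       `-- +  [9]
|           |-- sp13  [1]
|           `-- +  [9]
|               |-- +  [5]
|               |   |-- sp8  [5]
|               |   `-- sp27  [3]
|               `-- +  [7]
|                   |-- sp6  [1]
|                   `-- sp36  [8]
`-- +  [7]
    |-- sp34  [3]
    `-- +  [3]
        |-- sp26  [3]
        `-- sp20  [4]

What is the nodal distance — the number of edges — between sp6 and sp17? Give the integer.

7

The MRCA of sp6 and sp17 is the node subtending ((sp17,(sp35,((sp44,sp1),(sp43,sp45)))),(((sp28,sp2),sp29),(sp13,((sp8,sp27),(sp6,sp36))))).
From sp6 up to that node: 5 branches. From sp17 up to the same node: 2 branches. Total: 5 + 2 = 7.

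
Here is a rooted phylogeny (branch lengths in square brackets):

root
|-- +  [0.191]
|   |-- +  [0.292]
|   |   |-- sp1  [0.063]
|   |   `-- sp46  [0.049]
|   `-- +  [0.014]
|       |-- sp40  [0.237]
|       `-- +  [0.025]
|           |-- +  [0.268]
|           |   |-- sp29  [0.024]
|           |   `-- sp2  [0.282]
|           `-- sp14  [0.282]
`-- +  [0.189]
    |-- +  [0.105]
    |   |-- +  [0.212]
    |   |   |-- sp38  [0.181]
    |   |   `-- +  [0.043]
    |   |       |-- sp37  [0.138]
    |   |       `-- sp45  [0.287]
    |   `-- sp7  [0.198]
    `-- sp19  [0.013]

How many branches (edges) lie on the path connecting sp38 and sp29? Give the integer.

9

The MRCA of sp38 and sp29 is the root of the tree.
From sp38 up to that node: 4 branches. From sp29 up to the same node: 5 branches. Total: 4 + 5 = 9.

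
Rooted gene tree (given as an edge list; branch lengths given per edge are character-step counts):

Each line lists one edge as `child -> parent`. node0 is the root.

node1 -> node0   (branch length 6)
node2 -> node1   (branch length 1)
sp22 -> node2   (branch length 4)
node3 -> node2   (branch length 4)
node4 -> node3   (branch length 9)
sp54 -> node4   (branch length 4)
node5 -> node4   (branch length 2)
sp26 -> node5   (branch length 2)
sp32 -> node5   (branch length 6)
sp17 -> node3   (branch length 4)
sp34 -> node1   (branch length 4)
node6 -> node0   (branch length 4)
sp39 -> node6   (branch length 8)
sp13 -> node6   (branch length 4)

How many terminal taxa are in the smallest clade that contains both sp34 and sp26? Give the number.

6

The MRCA of sp34 and sp26 is the node subtending ((sp22,((sp54,(sp26,sp32)),sp17)),sp34).
That clade contains 6 terminal taxa: sp17, sp22, sp26, sp32, sp34, sp54.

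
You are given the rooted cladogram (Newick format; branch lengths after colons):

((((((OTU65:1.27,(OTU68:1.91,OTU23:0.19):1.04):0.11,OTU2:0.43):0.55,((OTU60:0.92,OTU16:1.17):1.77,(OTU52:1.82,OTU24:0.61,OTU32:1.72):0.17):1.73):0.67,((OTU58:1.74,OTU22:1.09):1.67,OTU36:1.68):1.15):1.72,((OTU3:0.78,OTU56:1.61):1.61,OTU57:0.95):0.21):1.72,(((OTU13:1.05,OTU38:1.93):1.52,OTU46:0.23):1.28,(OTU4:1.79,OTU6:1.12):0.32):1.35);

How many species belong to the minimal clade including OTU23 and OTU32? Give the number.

The MRCA of OTU23 and OTU32 is the node subtending (((OTU65,(OTU68,OTU23)),OTU2),((OTU60,OTU16),(OTU52,OTU24,OTU32))).
That clade contains 9 terminal taxa: OTU16, OTU2, OTU23, OTU24, OTU32, OTU52, OTU60, OTU65, OTU68.

9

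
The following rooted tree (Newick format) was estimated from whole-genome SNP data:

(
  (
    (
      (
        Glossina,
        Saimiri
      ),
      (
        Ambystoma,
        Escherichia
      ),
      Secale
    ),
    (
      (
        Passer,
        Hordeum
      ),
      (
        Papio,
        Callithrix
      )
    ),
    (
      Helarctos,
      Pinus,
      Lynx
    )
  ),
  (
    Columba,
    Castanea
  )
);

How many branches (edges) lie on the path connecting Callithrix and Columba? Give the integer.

The MRCA of Callithrix and Columba is the root of the tree.
From Callithrix up to that node: 4 branches. From Columba up to the same node: 2 branches. Total: 4 + 2 = 6.

6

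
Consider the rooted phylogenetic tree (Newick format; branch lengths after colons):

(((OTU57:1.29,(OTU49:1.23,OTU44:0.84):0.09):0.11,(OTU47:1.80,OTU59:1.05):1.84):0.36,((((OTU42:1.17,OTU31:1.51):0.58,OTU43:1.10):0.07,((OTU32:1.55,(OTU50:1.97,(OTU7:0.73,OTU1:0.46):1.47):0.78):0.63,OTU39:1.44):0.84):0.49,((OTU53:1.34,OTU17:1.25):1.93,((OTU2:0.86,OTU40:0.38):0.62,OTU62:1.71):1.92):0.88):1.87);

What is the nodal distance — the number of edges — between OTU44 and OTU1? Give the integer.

11

The MRCA of OTU44 and OTU1 is the root of the tree.
From OTU44 up to that node: 4 branches. From OTU1 up to the same node: 7 branches. Total: 4 + 7 = 11.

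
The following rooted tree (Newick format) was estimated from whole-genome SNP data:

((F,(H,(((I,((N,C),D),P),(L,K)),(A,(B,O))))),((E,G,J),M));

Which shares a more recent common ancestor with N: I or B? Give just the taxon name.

I

The MRCA of N and I subtends (I,((N,C),D),P) (5 taxa).
The MRCA of N and B subtends (((I,((N,C),D),P),(L,K)),(A,(B,O))) (10 taxa).
The first is nested inside the second, so N shares a more recent common ancestor with I.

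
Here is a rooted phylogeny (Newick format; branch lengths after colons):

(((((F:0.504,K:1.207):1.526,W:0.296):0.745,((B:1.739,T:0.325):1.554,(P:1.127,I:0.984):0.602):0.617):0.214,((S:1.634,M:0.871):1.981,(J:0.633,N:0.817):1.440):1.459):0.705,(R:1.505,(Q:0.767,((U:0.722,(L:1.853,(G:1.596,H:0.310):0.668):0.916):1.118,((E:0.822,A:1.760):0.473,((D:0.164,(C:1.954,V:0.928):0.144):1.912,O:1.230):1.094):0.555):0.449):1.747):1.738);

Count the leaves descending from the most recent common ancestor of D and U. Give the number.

10

The MRCA of D and U is the node subtending ((U,(L,(G,H))),((E,A),((D,(C,V)),O))).
That clade contains 10 terminal taxa: A, C, D, E, G, H, L, O, U, V.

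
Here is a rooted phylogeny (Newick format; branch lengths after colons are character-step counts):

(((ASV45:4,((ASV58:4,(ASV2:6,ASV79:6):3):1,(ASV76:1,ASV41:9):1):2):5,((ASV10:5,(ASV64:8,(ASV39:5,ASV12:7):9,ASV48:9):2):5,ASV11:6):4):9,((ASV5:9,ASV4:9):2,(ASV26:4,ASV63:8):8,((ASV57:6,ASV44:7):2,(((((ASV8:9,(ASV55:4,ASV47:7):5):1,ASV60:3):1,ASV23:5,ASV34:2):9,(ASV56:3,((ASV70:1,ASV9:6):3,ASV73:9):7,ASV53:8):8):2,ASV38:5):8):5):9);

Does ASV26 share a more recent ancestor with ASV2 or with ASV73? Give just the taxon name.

The MRCA of ASV26 and ASV73 subtends ((ASV5,ASV4),(ASV26,ASV63),((ASV57,ASV44),(((((ASV8,(ASV55,ASV47)),ASV60),ASV23,ASV34),(ASV56,((ASV70,ASV9),ASV73),ASV53)),ASV38))) (18 taxa).
The MRCA of ASV26 and ASV2 is the root, subtending the entire tree (30 taxa).
The first is nested inside the second, so ASV26 shares a more recent common ancestor with ASV73.

ASV73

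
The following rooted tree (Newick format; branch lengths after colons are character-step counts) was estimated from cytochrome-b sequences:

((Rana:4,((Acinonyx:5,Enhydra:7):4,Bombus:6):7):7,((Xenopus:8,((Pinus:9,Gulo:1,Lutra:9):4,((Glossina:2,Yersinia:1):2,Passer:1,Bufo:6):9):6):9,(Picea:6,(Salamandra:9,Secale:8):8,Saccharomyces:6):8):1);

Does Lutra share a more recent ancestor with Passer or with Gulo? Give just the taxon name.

The MRCA of Lutra and Gulo subtends (Pinus,Gulo,Lutra) (3 taxa).
The MRCA of Lutra and Passer subtends ((Pinus,Gulo,Lutra),((Glossina,Yersinia),Passer,Bufo)) (7 taxa).
The first is nested inside the second, so Lutra shares a more recent common ancestor with Gulo.

Gulo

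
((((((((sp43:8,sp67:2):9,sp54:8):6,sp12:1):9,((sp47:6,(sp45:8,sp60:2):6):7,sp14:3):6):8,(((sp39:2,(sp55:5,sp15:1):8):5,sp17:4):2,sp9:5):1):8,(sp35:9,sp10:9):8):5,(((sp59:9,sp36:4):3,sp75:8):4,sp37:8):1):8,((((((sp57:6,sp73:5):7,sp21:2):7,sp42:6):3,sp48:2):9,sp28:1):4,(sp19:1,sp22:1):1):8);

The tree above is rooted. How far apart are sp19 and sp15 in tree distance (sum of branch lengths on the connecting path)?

The path runs sp19 → … → MRCA → … → sp15; the MRCA is the root of the tree.
Branch lengths along that path: 1 + 1 + 8 + 8 + 5 + 8 + 1 + 2 + 5 + 8 + 1 = 48.

48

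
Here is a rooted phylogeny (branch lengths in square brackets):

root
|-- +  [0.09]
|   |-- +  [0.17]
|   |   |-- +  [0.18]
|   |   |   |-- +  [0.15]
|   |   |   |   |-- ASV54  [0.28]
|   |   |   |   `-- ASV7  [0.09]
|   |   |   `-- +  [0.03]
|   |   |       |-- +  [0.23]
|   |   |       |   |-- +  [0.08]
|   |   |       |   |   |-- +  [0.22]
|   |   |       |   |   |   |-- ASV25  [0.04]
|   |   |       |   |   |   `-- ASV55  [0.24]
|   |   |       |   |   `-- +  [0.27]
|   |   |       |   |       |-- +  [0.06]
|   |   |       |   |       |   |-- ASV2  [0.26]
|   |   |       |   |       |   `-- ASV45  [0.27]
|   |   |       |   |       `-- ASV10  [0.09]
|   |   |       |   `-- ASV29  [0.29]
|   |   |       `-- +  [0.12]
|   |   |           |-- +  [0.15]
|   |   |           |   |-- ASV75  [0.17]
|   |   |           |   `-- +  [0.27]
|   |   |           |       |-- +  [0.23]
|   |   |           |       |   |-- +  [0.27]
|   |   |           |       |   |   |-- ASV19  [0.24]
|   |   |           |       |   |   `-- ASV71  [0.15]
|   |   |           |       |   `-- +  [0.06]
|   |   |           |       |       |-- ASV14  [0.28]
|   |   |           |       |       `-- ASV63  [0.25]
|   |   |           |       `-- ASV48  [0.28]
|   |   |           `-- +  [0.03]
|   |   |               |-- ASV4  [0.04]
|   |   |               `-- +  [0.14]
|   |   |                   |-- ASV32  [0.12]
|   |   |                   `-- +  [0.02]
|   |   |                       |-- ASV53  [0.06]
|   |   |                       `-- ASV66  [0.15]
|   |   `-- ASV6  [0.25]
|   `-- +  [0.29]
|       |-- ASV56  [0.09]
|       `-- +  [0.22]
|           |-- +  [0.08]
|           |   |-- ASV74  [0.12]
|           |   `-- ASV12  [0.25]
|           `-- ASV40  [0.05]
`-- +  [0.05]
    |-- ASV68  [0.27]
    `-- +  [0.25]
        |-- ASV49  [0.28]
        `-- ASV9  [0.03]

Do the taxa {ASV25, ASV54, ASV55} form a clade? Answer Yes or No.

The MRCA of the listed taxa subtends ((ASV54,ASV7),((((ASV25,ASV55),((ASV2,ASV45),ASV10)),ASV29),((ASV75,(((ASV19,ASV71),(ASV14,ASV63)),ASV48)),(ASV4,(ASV32,(ASV53,ASV66)))))).
That clade also contains ASV10, ASV14, ASV19, ASV2, ASV29, ASV32, ASV4, ASV45, ASV48, ASV53, ASV63, ASV66, ASV7, ASV71, ASV75, which are not in the proposed group, so the group is not monophyletic.

No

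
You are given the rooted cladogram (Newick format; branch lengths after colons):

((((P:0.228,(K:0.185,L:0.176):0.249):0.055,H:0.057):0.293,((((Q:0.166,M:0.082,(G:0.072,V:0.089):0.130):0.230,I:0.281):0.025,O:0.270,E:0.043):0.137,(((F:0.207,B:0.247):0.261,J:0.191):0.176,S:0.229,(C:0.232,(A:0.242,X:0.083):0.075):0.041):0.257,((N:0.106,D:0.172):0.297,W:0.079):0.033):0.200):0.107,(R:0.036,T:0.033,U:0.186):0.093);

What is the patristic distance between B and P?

1.717

The path runs B → … → MRCA → … → P; the MRCA is the node subtending (((P,(K,L)),H),((((Q,M,(G,V)),I),O,E),(((F,B),J),S,(C,(A,X))),((N,D),W))).
Branch lengths along that path: 0.247 + 0.261 + 0.176 + 0.257 + 0.200 + 0.293 + 0.055 + 0.228 = 1.717.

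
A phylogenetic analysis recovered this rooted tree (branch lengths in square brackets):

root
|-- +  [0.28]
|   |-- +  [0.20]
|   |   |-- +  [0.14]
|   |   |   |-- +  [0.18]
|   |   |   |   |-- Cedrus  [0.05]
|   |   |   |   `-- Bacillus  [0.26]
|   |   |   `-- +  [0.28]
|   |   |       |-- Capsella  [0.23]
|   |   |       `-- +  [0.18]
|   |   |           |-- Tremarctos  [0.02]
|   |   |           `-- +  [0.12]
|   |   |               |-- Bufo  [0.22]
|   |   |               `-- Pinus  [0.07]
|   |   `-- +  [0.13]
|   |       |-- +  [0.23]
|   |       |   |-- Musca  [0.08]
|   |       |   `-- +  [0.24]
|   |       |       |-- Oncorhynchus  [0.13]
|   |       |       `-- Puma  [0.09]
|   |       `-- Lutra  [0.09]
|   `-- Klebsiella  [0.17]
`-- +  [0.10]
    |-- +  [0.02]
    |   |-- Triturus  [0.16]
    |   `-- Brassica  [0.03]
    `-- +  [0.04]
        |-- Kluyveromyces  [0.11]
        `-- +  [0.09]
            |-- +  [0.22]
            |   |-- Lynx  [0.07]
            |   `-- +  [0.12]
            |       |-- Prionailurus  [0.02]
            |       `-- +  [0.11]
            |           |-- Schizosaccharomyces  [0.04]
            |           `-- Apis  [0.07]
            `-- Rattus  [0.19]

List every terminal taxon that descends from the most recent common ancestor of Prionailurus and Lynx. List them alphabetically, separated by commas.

Apis, Lynx, Prionailurus, Schizosaccharomyces

Tracing Prionailurus: it sits inside (Prionailurus,(Schizosaccharomyces,Apis)).
Tracing Lynx: it sits inside (Lynx,(Prionailurus,(Schizosaccharomyces,Apis))).
The smallest clade enclosing both is (Lynx,(Prionailurus,(Schizosaccharomyces,Apis))); the answer is its 4 terminal taxa in alphabetical order.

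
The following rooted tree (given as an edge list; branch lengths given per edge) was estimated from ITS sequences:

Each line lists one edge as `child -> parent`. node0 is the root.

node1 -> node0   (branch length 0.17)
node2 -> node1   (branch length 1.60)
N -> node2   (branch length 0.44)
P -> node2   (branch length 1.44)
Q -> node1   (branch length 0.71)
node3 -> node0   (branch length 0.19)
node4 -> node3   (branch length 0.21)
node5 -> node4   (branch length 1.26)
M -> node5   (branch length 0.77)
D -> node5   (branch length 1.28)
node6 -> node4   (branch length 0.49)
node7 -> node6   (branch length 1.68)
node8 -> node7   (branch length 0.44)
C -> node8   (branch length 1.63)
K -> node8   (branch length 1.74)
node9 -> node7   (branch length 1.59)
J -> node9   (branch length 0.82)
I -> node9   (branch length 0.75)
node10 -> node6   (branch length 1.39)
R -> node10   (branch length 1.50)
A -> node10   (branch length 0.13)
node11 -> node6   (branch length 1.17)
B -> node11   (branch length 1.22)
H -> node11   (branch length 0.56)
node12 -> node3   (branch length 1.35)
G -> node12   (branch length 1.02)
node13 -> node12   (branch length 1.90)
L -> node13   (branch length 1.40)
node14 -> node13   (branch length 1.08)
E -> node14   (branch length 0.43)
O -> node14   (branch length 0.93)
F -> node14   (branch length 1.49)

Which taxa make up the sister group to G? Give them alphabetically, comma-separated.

E, F, L, O

G attaches to the tree at the node subtending (G,(L,(E,O,F))).
The other lineage descending from that same node — the sister group — is (L,(E,O,F)); its 4 tips in alphabetical order are the answer.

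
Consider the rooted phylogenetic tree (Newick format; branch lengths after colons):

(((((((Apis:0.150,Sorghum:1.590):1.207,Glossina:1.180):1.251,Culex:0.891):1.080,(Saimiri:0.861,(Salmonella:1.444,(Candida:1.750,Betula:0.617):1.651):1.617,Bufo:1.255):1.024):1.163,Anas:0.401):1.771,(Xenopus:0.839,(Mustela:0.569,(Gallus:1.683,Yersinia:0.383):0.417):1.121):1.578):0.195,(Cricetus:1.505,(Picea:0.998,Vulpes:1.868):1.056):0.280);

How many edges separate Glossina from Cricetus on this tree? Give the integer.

8

The MRCA of Glossina and Cricetus is the root of the tree.
From Glossina up to that node: 6 branches. From Cricetus up to the same node: 2 branches. Total: 6 + 2 = 8.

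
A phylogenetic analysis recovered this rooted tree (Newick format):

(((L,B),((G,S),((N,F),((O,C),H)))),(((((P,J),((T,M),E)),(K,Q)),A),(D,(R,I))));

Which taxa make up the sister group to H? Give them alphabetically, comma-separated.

H attaches to the tree at the node subtending ((O,C),H).
The other lineage descending from that same node — the sister group — is (O,C); its 2 tips in alphabetical order are the answer.

C, O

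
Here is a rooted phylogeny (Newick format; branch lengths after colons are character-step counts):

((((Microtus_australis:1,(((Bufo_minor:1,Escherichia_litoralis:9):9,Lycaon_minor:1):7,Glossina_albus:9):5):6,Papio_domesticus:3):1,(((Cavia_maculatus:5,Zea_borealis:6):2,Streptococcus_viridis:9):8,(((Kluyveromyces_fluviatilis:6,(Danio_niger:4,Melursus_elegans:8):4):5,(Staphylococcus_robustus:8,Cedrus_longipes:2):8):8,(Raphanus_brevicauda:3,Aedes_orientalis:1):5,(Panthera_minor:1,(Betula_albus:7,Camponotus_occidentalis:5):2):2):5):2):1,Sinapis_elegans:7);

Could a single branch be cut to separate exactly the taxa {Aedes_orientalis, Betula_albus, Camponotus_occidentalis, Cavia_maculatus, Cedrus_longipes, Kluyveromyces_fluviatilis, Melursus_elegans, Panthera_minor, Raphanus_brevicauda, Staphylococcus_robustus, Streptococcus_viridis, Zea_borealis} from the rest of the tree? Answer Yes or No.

The MRCA of the listed taxa subtends (((Cavia_maculatus,Zea_borealis),Streptococcus_viridis),(((Kluyveromyces_fluviatilis,(Danio_niger,Melursus_elegans)),(Staphylococcus_robustus,Cedrus_longipes)),(Raphanus_brevicauda,Aedes_orientalis),(Panthera_minor,(Betula_albus,Camponotus_occidentalis)))).
That clade also contains Danio_niger, which is not in the proposed group, so the group is not monophyletic.

No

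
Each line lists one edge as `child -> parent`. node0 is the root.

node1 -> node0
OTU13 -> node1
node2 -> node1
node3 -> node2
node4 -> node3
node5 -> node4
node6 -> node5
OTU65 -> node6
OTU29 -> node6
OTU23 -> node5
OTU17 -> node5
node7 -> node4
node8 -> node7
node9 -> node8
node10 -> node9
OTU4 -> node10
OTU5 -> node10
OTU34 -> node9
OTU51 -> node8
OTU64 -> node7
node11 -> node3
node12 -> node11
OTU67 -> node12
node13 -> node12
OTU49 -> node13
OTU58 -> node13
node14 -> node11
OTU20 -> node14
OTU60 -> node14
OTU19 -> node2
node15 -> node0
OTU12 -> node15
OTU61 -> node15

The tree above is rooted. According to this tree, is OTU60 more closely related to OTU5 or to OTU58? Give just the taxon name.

OTU58

The MRCA of OTU60 and OTU58 subtends ((OTU67,(OTU49,OTU58)),(OTU20,OTU60)) (5 taxa).
The MRCA of OTU60 and OTU5 subtends ((((OTU65,OTU29),OTU23,OTU17),((((OTU4,OTU5),OTU34),OTU51),OTU64)),((OTU67,(OTU49,OTU58)),(OTU20,OTU60))) (14 taxa).
The first is nested inside the second, so OTU60 shares a more recent common ancestor with OTU58.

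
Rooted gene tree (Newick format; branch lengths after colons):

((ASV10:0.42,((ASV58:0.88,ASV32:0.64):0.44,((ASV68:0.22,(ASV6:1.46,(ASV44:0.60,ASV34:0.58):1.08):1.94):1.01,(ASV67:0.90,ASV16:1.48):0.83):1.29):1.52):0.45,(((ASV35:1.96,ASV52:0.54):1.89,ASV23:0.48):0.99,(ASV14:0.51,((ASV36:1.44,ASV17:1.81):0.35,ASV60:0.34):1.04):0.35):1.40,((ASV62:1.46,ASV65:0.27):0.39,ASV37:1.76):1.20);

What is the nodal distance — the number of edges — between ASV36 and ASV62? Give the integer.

8

The MRCA of ASV36 and ASV62 is the root of the tree.
From ASV36 up to that node: 5 branches. From ASV62 up to the same node: 3 branches. Total: 5 + 3 = 8.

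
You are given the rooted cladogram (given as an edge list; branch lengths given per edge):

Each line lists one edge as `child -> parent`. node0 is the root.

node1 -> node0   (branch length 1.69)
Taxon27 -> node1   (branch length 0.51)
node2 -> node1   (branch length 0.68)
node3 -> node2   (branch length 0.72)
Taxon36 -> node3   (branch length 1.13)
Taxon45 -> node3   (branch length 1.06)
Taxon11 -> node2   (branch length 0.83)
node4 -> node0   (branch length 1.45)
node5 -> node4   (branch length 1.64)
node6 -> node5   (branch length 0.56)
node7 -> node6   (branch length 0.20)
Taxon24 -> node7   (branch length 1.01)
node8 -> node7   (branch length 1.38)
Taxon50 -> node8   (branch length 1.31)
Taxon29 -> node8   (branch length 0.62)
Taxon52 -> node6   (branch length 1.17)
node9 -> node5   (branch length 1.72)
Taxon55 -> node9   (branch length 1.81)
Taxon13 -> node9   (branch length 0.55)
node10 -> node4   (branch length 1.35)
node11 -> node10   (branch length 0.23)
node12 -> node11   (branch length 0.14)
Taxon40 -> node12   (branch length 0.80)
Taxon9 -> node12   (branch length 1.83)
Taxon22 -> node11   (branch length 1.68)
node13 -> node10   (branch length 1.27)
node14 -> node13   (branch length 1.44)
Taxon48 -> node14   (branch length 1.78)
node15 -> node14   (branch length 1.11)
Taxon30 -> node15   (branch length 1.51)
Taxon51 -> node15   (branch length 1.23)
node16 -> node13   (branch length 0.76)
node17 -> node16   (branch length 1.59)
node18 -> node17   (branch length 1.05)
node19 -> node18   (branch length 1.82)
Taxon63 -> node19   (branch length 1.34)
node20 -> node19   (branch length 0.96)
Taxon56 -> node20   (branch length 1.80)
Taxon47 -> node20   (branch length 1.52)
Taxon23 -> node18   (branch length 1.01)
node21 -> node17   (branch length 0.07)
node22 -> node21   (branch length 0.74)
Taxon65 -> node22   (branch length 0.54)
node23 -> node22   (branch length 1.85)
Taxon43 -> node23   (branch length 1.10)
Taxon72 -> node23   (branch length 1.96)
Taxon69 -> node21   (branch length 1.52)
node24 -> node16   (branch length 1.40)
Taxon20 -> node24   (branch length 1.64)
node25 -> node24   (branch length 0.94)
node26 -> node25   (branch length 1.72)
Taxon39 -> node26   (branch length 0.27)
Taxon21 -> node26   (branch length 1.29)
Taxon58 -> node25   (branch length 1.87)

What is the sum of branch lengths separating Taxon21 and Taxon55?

The path runs Taxon21 → … → MRCA → … → Taxon55; the MRCA is the node subtending ((((Taxon24,(Taxon50,Taxon29)),Taxon52),(Taxon55,Taxon13)),(((Taxon40,Taxon9),Taxon22),((Taxon48,(Taxon30,Taxon51)),((((Taxon63,(Taxon56,Taxon47)),Taxon23),((Taxon65,(Taxon43,Taxon72)),Taxon69)),(Taxon20,((Taxon39,Taxon21),Taxon58)))))).
Branch lengths along that path: 1.29 + 1.72 + 0.94 + 1.40 + 0.76 + 1.27 + 1.35 + 1.64 + 1.72 + 1.81 = 13.90.

13.90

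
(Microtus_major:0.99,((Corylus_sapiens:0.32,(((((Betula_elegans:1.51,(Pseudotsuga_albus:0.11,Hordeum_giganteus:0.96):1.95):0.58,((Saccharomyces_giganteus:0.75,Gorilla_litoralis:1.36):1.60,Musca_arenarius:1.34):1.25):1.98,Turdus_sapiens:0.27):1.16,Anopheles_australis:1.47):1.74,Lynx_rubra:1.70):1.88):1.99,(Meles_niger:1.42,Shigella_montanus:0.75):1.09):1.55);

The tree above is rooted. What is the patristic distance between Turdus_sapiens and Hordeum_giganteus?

The path runs Turdus_sapiens → … → MRCA → … → Hordeum_giganteus; the MRCA is the node subtending (((Betula_elegans,(Pseudotsuga_albus,Hordeum_giganteus)),((Saccharomyces_giganteus,Gorilla_litoralis),Musca_arenarius)),Turdus_sapiens).
Branch lengths along that path: 0.27 + 1.98 + 0.58 + 1.95 + 0.96 = 5.74.

5.74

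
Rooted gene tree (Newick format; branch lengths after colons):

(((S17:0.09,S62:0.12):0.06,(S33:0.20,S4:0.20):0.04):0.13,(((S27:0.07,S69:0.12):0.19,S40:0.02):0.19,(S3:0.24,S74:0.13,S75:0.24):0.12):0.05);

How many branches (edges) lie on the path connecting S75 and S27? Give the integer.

The MRCA of S75 and S27 is the node subtending (((S27,S69),S40),(S3,S74,S75)).
From S75 up to that node: 2 branches. From S27 up to the same node: 3 branches. Total: 2 + 3 = 5.

5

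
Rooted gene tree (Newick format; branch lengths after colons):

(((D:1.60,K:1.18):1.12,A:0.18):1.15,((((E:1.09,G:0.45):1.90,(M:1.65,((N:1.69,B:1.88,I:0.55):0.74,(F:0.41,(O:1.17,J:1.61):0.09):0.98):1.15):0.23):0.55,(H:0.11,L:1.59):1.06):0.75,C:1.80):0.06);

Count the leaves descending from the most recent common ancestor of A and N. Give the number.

The MRCA of A and N is the root, so the clade is the entire tree.
That clade contains 15 terminal taxa: A, B, C, D, E, F, G, H, I, J, K, L, M, N, O.

15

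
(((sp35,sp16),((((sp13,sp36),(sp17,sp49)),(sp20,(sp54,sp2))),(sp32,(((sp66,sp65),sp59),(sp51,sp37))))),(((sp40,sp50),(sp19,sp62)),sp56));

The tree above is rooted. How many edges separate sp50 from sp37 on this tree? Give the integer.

The MRCA of sp50 and sp37 is the root of the tree.
From sp50 up to that node: 4 branches. From sp37 up to the same node: 6 branches. Total: 4 + 6 = 10.

10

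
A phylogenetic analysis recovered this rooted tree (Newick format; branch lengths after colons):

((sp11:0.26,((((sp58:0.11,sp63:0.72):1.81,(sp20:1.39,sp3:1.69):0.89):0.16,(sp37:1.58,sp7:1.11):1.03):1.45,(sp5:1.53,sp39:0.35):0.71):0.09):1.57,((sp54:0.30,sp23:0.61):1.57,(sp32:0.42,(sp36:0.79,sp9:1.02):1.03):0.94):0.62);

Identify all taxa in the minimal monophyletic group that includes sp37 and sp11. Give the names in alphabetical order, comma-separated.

Tracing sp37: it sits inside (sp37,sp7).
Tracing sp11: it sits inside (sp11,((((sp58,sp63),(sp20,sp3)),(sp37,sp7)),(sp5,sp39))).
The smallest clade enclosing both is (sp11,((((sp58,sp63),(sp20,sp3)),(sp37,sp7)),(sp5,sp39))); the answer is its 9 terminal taxa in alphabetical order.

sp11, sp20, sp3, sp37, sp39, sp5, sp58, sp63, sp7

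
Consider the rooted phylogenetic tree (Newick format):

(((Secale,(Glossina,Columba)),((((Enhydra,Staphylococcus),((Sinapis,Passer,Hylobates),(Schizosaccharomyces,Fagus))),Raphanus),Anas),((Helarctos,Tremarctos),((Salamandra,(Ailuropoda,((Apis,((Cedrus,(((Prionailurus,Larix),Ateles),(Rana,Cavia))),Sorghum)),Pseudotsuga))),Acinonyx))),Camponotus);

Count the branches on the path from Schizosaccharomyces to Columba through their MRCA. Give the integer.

9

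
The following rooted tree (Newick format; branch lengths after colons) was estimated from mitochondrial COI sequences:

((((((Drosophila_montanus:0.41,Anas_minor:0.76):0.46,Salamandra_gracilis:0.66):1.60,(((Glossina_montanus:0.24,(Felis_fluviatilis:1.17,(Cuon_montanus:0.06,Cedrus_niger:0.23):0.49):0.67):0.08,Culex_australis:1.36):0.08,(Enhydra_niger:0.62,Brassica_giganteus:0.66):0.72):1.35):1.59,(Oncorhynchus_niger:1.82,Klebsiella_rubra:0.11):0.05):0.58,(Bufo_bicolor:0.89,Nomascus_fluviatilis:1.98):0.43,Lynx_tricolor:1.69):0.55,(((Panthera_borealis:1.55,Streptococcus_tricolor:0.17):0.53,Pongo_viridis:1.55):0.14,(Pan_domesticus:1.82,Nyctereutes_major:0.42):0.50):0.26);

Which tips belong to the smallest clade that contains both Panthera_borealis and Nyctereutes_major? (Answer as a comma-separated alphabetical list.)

Tracing Panthera_borealis: it sits inside (Panthera_borealis,Streptococcus_tricolor).
Tracing Nyctereutes_major: it sits inside (Pan_domesticus,Nyctereutes_major).
The smallest clade enclosing both is (((Panthera_borealis,Streptococcus_tricolor),Pongo_viridis),(Pan_domesticus,Nyctereutes_major)); the answer is its 5 terminal taxa in alphabetical order.

Nyctereutes_major, Pan_domesticus, Panthera_borealis, Pongo_viridis, Streptococcus_tricolor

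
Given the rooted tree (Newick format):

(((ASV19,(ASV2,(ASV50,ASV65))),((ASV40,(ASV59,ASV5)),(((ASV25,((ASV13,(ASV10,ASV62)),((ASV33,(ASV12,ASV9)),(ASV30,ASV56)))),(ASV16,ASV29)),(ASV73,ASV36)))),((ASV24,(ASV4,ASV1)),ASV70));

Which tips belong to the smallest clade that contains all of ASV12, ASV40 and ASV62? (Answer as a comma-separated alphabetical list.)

ASV10, ASV12, ASV13, ASV16, ASV25, ASV29, ASV30, ASV33, ASV36, ASV40, ASV5, ASV56, ASV59, ASV62, ASV73, ASV9

Tracing ASV12: it sits inside (ASV12,ASV9).
Tracing ASV40: it sits inside (ASV40,(ASV59,ASV5)).
Tracing ASV62: it sits inside (ASV10,ASV62).
The smallest clade enclosing all 3 is ((ASV40,(ASV59,ASV5)),(((ASV25,((ASV13,(ASV10,ASV62)),((ASV33,(ASV12,ASV9)),(ASV30,ASV56)))),(ASV16,ASV29)),(ASV73,ASV36))); the answer is its 16 terminal taxa in alphabetical order.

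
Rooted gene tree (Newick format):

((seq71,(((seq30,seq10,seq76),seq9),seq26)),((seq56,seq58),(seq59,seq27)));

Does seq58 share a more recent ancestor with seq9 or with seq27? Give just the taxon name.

seq27

The MRCA of seq58 and seq27 subtends ((seq56,seq58),(seq59,seq27)) (4 taxa).
The MRCA of seq58 and seq9 is the root, subtending the entire tree (10 taxa).
The first is nested inside the second, so seq58 shares a more recent common ancestor with seq27.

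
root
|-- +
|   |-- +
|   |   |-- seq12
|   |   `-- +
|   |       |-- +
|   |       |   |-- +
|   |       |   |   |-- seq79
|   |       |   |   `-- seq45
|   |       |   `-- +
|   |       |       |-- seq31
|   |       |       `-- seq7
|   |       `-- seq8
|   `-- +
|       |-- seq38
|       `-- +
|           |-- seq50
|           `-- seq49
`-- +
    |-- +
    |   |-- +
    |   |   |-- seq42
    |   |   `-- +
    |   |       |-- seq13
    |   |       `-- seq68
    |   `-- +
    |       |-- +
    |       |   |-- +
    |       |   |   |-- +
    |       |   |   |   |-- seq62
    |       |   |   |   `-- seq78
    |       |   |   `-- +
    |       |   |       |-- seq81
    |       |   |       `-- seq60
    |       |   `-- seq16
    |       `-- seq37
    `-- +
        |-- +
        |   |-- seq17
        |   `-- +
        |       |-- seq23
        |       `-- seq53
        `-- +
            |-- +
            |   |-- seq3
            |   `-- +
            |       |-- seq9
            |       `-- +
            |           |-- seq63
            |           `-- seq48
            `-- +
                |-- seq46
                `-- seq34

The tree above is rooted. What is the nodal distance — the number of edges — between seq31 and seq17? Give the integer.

The MRCA of seq31 and seq17 is the root of the tree.
From seq31 up to that node: 6 branches. From seq17 up to the same node: 4 branches. Total: 6 + 4 = 10.

10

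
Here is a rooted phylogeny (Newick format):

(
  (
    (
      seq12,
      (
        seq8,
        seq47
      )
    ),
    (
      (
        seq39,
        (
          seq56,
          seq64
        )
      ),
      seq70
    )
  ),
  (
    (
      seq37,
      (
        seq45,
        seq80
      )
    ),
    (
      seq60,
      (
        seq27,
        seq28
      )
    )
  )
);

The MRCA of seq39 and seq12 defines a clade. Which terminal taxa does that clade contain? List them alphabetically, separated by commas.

seq12, seq39, seq47, seq56, seq64, seq70, seq8

Tracing seq39: it sits inside (seq39,(seq56,seq64)).
Tracing seq12: it sits inside (seq12,(seq8,seq47)).
The smallest clade enclosing both is ((seq12,(seq8,seq47)),((seq39,(seq56,seq64)),seq70)); the answer is its 7 terminal taxa in alphabetical order.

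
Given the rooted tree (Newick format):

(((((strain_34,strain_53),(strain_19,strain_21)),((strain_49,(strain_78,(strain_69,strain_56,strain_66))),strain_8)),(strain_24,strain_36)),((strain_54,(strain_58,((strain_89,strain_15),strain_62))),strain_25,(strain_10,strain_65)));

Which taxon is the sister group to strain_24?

strain_36

strain_24 attaches to the tree at the node subtending (strain_24,strain_36).
The other lineage descending from that same node — the sister group — is the single tip strain_36.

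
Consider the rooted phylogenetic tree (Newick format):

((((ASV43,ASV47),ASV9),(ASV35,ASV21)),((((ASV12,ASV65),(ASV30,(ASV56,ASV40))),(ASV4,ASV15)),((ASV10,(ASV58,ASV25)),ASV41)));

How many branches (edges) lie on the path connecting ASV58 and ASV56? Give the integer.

The MRCA of ASV58 and ASV56 is the node subtending ((((ASV12,ASV65),(ASV30,(ASV56,ASV40))),(ASV4,ASV15)),((ASV10,(ASV58,ASV25)),ASV41)).
From ASV58 up to that node: 4 branches. From ASV56 up to the same node: 5 branches. Total: 4 + 5 = 9.

9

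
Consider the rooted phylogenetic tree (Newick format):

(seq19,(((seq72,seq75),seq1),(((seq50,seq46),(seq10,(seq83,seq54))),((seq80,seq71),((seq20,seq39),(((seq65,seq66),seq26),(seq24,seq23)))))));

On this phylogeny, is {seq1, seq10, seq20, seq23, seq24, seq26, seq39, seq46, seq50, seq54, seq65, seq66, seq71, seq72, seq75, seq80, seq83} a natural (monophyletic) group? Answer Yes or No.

Yes

The most recent common ancestor of these taxa subtends (((seq72,seq75),seq1),(((seq50,seq46),(seq10,(seq83,seq54))),((seq80,seq71),((seq20,seq39),(((seq65,seq66),seq26),(seq24,seq23)))))).
That clade has exactly 17 tips — every listed taxon and nothing else — so the group is monophyletic.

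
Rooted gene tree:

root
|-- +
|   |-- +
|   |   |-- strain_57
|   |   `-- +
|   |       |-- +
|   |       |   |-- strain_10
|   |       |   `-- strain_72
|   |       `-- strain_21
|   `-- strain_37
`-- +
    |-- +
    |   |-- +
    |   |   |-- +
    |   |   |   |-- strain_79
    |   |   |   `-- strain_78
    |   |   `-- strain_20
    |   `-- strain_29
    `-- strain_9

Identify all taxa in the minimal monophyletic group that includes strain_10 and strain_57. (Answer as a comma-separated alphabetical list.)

Tracing strain_10: it sits inside (strain_10,strain_72).
Tracing strain_57: it sits inside (strain_57,((strain_10,strain_72),strain_21)).
The smallest clade enclosing both is (strain_57,((strain_10,strain_72),strain_21)); the answer is its 4 terminal taxa in alphabetical order.

strain_10, strain_21, strain_57, strain_72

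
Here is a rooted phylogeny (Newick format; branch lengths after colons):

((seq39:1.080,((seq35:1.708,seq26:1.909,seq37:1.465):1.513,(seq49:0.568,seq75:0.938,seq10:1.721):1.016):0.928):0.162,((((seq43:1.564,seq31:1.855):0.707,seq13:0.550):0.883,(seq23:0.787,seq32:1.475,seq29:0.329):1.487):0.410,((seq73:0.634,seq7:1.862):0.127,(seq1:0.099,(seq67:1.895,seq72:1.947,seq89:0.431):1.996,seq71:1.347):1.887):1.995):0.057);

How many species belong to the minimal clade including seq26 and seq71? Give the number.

The MRCA of seq26 and seq71 is the root, so the clade is the entire tree.
That clade contains 20 terminal taxa: seq1, seq10, seq13, seq23, seq26, seq29, seq31, seq32, seq35, seq37, seq39, seq43, seq49, seq67, seq7, seq71, seq72, seq73, seq75, seq89.

20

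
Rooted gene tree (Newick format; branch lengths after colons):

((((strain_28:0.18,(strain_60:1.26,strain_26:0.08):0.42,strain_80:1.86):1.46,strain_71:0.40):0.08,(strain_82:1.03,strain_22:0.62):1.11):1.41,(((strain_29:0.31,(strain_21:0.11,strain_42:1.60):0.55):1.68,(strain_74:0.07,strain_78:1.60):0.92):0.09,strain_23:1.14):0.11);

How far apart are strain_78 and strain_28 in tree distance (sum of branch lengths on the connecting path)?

5.85

The path runs strain_78 → … → MRCA → … → strain_28; the MRCA is the root of the tree.
Branch lengths along that path: 1.60 + 0.92 + 0.09 + 0.11 + 1.41 + 0.08 + 1.46 + 0.18 = 5.85.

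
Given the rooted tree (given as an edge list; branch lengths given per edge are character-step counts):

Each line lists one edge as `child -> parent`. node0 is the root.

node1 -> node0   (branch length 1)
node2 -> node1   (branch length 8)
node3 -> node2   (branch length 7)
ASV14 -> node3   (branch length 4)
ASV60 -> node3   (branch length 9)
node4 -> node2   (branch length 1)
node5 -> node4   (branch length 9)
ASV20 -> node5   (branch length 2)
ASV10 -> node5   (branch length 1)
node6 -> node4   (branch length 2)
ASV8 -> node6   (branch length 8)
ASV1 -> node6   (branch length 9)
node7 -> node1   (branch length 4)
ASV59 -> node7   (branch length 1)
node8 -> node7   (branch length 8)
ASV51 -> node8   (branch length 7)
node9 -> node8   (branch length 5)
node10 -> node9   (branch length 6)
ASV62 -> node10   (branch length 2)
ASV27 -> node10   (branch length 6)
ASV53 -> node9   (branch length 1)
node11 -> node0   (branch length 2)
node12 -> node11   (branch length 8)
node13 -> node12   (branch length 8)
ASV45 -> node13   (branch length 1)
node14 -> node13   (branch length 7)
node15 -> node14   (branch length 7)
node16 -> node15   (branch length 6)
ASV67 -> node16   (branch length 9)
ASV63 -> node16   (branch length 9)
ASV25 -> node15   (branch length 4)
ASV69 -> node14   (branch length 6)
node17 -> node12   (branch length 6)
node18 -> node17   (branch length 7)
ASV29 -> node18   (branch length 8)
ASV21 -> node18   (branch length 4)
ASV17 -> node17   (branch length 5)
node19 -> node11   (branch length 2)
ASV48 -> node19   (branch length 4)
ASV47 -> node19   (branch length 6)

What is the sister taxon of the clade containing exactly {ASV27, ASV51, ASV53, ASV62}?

The clade containing exactly {ASV27, ASV51, ASV53, ASV62} attaches to the tree at the node subtending (ASV59,(ASV51,((ASV62,ASV27),ASV53))).
The other lineage descending from that same node — the sister group — is the single tip ASV59.

ASV59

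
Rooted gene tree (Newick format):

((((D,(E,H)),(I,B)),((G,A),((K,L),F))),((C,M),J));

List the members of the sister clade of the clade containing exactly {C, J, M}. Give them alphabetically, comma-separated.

A, B, D, E, F, G, H, I, K, L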